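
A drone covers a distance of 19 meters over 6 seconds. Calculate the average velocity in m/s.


Given: distance d = 19 m, time t = 6 s
Using v = d / t
v = 19 / 6
v = 19/6 m/s

19/6 m/s


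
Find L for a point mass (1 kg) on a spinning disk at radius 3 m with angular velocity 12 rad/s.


Given: m = 1 kg, r = 3 m, omega = 12 rad/s
For a point mass: I = m*r^2
I = 1*3^2 = 1*9 = 9
L = I*omega = 9*12
L = 108 kg*m^2/s

108 kg*m^2/s


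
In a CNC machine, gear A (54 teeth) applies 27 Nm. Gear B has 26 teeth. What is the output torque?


Given: N1 = 54, N2 = 26, T1 = 27 Nm
Using T2/T1 = N2/N1
T2 = T1 * N2 / N1
T2 = 27 * 26 / 54
T2 = 702 / 54
T2 = 13 Nm

13 Nm


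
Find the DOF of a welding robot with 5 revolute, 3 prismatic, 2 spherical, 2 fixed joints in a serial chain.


Given: serial robot with 5 revolute, 3 prismatic, 2 spherical, 2 fixed joints
DOF contribution per joint type: revolute=1, prismatic=1, spherical=3, fixed=0
DOF = 5*1 + 3*1 + 2*3 + 2*0
DOF = 14

14


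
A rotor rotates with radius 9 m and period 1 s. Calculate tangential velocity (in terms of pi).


Given: radius r = 9 m, period T = 1 s
Using v = 2*pi*r / T
v = 2*pi*9 / 1
v = 18*pi / 1
v = 18*pi m/s

18*pi m/s


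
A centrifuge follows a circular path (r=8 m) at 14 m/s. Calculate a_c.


Given: v = 14 m/s, r = 8 m
Using a_c = v^2 / r
a_c = 14^2 / 8
a_c = 196 / 8
a_c = 49/2 m/s^2

49/2 m/s^2


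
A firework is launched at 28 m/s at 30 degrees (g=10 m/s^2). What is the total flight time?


Given: v0 = 28 m/s, theta = 30 deg, g = 10 m/s^2
sin(30) = 1/2
Using T = 2*v0*sin(theta) / g
T = 2*28*1/2 / 10
T = 28 / 10
T = 14/5 s

14/5 s


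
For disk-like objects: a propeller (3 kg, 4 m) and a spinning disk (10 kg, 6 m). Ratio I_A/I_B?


Given: M1=3 kg, R1=4 m, M2=10 kg, R2=6 m
For a disk: I = (1/2)*M*R^2, so I_A/I_B = (M1*R1^2)/(M2*R2^2)
M1*R1^2 = 3*16 = 48
M2*R2^2 = 10*36 = 360
I_A/I_B = 48/360 = 2/15

2/15


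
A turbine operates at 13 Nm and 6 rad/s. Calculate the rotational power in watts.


Given: tau = 13 Nm, omega = 6 rad/s
Using P = tau * omega
P = 13 * 6
P = 78 W

78 W


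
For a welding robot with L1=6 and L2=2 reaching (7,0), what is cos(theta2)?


Given: L1 = 6, L2 = 2, target (x, y) = (7, 0)
Using cos(theta2) = (x^2 + y^2 - L1^2 - L2^2) / (2*L1*L2)
x^2 + y^2 = 7^2 + 0 = 49
L1^2 + L2^2 = 36 + 4 = 40
Numerator = 49 - 40 = 9
Denominator = 2*6*2 = 24
cos(theta2) = 9/24 = 3/8

3/8


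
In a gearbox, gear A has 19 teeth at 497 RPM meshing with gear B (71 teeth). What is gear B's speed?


Given: N1 = 19 teeth, w1 = 497 RPM, N2 = 71 teeth
Using N1*w1 = N2*w2
w2 = N1*w1 / N2
w2 = 19*497 / 71
w2 = 9443 / 71
w2 = 133 RPM

133 RPM


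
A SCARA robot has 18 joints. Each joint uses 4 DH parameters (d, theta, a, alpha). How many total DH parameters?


Given: 18 joints, 4 DH parameters per joint (d, theta, a, alpha)
Total DH parameters = number_of_joints * 4
Total = 18 * 4
Total = 72

72


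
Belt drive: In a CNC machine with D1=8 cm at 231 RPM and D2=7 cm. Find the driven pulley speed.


Given: D1 = 8 cm, w1 = 231 RPM, D2 = 7 cm
Using D1*w1 = D2*w2
w2 = D1*w1 / D2
w2 = 8*231 / 7
w2 = 1848 / 7
w2 = 264 RPM

264 RPM


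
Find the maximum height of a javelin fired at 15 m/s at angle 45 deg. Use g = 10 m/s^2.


Given: v0 = 15 m/s, theta = 45 deg, g = 10 m/s^2
sin^2(45) = 1/2
Using H = v0^2 * sin^2(theta) / (2*g)
H = 15^2 * 1/2 / (2*10)
H = 225 * 1/2 / 20
H = 225/2 / 20
H = 45/8 m

45/8 m


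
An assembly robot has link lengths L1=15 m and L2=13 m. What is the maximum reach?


Given: L1 = 15 m, L2 = 13 m
For a 2-link planar arm, max reach = L1 + L2 (fully extended)
Max reach = 15 + 13
Max reach = 28 m

28 m


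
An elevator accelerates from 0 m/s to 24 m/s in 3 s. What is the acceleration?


Given: initial velocity v0 = 0 m/s, final velocity v = 24 m/s, time t = 3 s
Using a = (v - v0) / t
a = (24 - 0) / 3
a = 24 / 3
a = 8 m/s^2

8 m/s^2


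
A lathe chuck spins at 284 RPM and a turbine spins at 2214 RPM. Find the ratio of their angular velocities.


Given: RPM_A = 284, RPM_B = 2214
omega = 2*pi*RPM/60, so omega_A/omega_B = RPM_A / RPM_B
omega_A/omega_B = 284 / 2214
omega_A/omega_B = 142/1107

142/1107


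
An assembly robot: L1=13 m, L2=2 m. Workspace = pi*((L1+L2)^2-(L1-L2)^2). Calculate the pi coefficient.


Given: L1 = 13, L2 = 2
(L1+L2)^2 = (15)^2 = 225
(L1-L2)^2 = (11)^2 = 121
Difference = 225 - 121 = 104
This equals 4*L1*L2 = 4*13*2 = 104
Workspace area = 104*pi

104


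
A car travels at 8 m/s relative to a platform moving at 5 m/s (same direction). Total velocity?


Given: object velocity = 8 m/s, platform velocity = 5 m/s (same direction)
Using classical velocity addition: v_total = v_object + v_platform
v_total = 8 + 5
v_total = 13 m/s

13 m/s


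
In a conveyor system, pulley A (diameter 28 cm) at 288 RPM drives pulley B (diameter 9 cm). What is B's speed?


Given: D1 = 28 cm, w1 = 288 RPM, D2 = 9 cm
Using D1*w1 = D2*w2
w2 = D1*w1 / D2
w2 = 28*288 / 9
w2 = 8064 / 9
w2 = 896 RPM

896 RPM


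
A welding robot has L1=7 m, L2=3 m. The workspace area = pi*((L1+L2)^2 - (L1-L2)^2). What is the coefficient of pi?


Given: L1 = 7, L2 = 3
(L1+L2)^2 = (10)^2 = 100
(L1-L2)^2 = (4)^2 = 16
Difference = 100 - 16 = 84
This equals 4*L1*L2 = 4*7*3 = 84
Workspace area = 84*pi

84


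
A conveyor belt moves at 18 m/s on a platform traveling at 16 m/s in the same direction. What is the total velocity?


Given: object velocity = 18 m/s, platform velocity = 16 m/s (same direction)
Using classical velocity addition: v_total = v_object + v_platform
v_total = 18 + 16
v_total = 34 m/s

34 m/s


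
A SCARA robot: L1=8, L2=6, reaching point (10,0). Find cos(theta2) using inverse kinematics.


Given: L1 = 8, L2 = 6, target (x, y) = (10, 0)
Using cos(theta2) = (x^2 + y^2 - L1^2 - L2^2) / (2*L1*L2)
x^2 + y^2 = 10^2 + 0 = 100
L1^2 + L2^2 = 64 + 36 = 100
Numerator = 100 - 100 = 0
Denominator = 2*8*6 = 96
cos(theta2) = 0/96 = 0

0


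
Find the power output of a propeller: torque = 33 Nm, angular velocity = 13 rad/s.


Given: tau = 33 Nm, omega = 13 rad/s
Using P = tau * omega
P = 33 * 13
P = 429 W

429 W


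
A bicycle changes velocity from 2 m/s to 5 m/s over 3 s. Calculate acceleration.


Given: initial velocity v0 = 2 m/s, final velocity v = 5 m/s, time t = 3 s
Using a = (v - v0) / t
a = (5 - 2) / 3
a = 3 / 3
a = 1 m/s^2

1 m/s^2


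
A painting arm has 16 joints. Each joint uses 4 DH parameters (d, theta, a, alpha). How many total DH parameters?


Given: 16 joints, 4 DH parameters per joint (d, theta, a, alpha)
Total DH parameters = number_of_joints * 4
Total = 16 * 4
Total = 64

64


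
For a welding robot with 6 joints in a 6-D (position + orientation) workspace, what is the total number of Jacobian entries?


Given: task space dimension = 6, joints = 6
Jacobian is a 6 x 6 matrix
Total entries = rows * columns
Total = 6 * 6
Total = 36

36


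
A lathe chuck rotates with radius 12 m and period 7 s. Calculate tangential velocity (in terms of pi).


Given: radius r = 12 m, period T = 7 s
Using v = 2*pi*r / T
v = 2*pi*12 / 7
v = 24*pi / 7
v = 24/7*pi m/s

24/7*pi m/s


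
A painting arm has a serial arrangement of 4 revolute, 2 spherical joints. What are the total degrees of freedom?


Given: serial robot with 4 revolute, 2 spherical joints
DOF contribution per joint type: revolute=1, prismatic=1, spherical=3, fixed=0
DOF = 4*1 + 2*3
DOF = 10

10


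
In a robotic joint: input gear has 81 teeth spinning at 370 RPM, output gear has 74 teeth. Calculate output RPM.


Given: N1 = 81 teeth, w1 = 370 RPM, N2 = 74 teeth
Using N1*w1 = N2*w2
w2 = N1*w1 / N2
w2 = 81*370 / 74
w2 = 29970 / 74
w2 = 405 RPM

405 RPM


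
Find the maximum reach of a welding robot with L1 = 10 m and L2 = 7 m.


Given: L1 = 10 m, L2 = 7 m
For a 2-link planar arm, max reach = L1 + L2 (fully extended)
Max reach = 10 + 7
Max reach = 17 m

17 m


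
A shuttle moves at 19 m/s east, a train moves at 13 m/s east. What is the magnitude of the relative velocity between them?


Given: v_A = 19 m/s east, v_B = 13 m/s east
Both move in the same direction; relative speed = |v_A - v_B|
|19 - 13| = |6|
= 6 m/s

6 m/s


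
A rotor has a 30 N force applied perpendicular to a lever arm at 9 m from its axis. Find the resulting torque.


Given: F = 30 N, r = 9 m, angle = 90 deg (perpendicular)
Using tau = F * r * sin(90)
sin(90) = 1
tau = 30 * 9 * 1
tau = 270 Nm

270 Nm


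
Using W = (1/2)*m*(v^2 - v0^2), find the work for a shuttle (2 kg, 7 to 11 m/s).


Given: m = 2 kg, v0 = 7 m/s, v = 11 m/s
Using W = (1/2)*m*(v^2 - v0^2)
v^2 = 11^2 = 121
v0^2 = 7^2 = 49
v^2 - v0^2 = 121 - 49 = 72
W = (1/2)*2*72 = 72 J

72 J


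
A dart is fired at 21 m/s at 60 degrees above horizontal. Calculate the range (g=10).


Given: v0 = 21 m/s, theta = 60 deg, g = 10 m/s^2
sin(2*60) = sin(120) = sqrt(3)/2
Using R = v0^2 * sin(2*theta) / g
R = 21^2 * (sqrt(3)/2) / 10
R = 441 * sqrt(3) / 20
R = 441/20*sqrt(3) m

441/20*sqrt(3) m


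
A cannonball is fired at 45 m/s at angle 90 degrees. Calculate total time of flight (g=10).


Given: v0 = 45 m/s, theta = 90 deg, g = 10 m/s^2
sin(90) = 1
Using T = 2*v0*sin(theta) / g
T = 2*45*1 / 10
T = 90 / 10
T = 9 s

9 s


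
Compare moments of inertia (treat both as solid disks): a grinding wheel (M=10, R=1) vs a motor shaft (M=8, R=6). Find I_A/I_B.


Given: M1=10 kg, R1=1 m, M2=8 kg, R2=6 m
For a disk: I = (1/2)*M*R^2, so I_A/I_B = (M1*R1^2)/(M2*R2^2)
M1*R1^2 = 10*1 = 10
M2*R2^2 = 8*36 = 288
I_A/I_B = 10/288 = 5/144

5/144


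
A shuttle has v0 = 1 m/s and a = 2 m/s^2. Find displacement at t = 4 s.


Given: v0 = 1 m/s, a = 2 m/s^2, t = 4 s
Using s = v0*t + (1/2)*a*t^2
s = 1*4 + (1/2)*2*4^2
s = 4 + (1/2)*32
s = 4 + 16
s = 20

20 m


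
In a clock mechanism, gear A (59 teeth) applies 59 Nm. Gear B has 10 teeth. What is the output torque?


Given: N1 = 59, N2 = 10, T1 = 59 Nm
Using T2/T1 = N2/N1
T2 = T1 * N2 / N1
T2 = 59 * 10 / 59
T2 = 590 / 59
T2 = 10 Nm

10 Nm


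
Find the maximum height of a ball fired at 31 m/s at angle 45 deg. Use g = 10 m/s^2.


Given: v0 = 31 m/s, theta = 45 deg, g = 10 m/s^2
sin^2(45) = 1/2
Using H = v0^2 * sin^2(theta) / (2*g)
H = 31^2 * 1/2 / (2*10)
H = 961 * 1/2 / 20
H = 961/2 / 20
H = 961/40 m

961/40 m


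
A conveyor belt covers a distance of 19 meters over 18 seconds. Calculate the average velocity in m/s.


Given: distance d = 19 m, time t = 18 s
Using v = d / t
v = 19 / 18
v = 19/18 m/s

19/18 m/s


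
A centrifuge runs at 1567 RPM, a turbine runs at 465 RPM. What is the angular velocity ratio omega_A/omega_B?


Given: RPM_A = 1567, RPM_B = 465
omega = 2*pi*RPM/60, so omega_A/omega_B = RPM_A / RPM_B
omega_A/omega_B = 1567 / 465
omega_A/omega_B = 1567/465

1567/465


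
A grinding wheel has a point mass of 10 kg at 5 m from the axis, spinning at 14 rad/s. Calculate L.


Given: m = 10 kg, r = 5 m, omega = 14 rad/s
For a point mass: I = m*r^2
I = 10*5^2 = 10*25 = 250
L = I*omega = 250*14
L = 3500 kg*m^2/s

3500 kg*m^2/s


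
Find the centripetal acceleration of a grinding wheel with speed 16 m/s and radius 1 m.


Given: v = 16 m/s, r = 1 m
Using a_c = v^2 / r
a_c = 16^2 / 1
a_c = 256 / 1
a_c = 256 m/s^2

256 m/s^2


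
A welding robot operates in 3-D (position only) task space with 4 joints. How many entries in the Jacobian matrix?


Given: task space dimension = 3, joints = 4
Jacobian is a 3 x 4 matrix
Total entries = rows * columns
Total = 3 * 4
Total = 12

12


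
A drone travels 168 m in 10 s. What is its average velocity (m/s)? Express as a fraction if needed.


Given: distance d = 168 m, time t = 10 s
Using v = d / t
v = 168 / 10
v = 84/5 m/s

84/5 m/s


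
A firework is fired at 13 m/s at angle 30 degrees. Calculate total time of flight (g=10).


Given: v0 = 13 m/s, theta = 30 deg, g = 10 m/s^2
sin(30) = 1/2
Using T = 2*v0*sin(theta) / g
T = 2*13*1/2 / 10
T = 13 / 10
T = 13/10 s

13/10 s


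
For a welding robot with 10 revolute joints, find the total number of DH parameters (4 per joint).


Given: 10 joints, 4 DH parameters per joint (d, theta, a, alpha)
Total DH parameters = number_of_joints * 4
Total = 10 * 4
Total = 40

40


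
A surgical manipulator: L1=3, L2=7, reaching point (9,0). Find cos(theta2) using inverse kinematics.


Given: L1 = 3, L2 = 7, target (x, y) = (9, 0)
Using cos(theta2) = (x^2 + y^2 - L1^2 - L2^2) / (2*L1*L2)
x^2 + y^2 = 9^2 + 0 = 81
L1^2 + L2^2 = 9 + 49 = 58
Numerator = 81 - 58 = 23
Denominator = 2*3*7 = 42
cos(theta2) = 23/42 = 23/42

23/42


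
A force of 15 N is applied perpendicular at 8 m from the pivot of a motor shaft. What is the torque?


Given: F = 15 N, r = 8 m, angle = 90 deg (perpendicular)
Using tau = F * r * sin(90)
sin(90) = 1
tau = 15 * 8 * 1
tau = 120 Nm

120 Nm


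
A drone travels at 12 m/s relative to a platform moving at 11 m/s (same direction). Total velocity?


Given: object velocity = 12 m/s, platform velocity = 11 m/s (same direction)
Using classical velocity addition: v_total = v_object + v_platform
v_total = 12 + 11
v_total = 23 m/s

23 m/s


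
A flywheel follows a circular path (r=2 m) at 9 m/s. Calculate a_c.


Given: v = 9 m/s, r = 2 m
Using a_c = v^2 / r
a_c = 9^2 / 2
a_c = 81 / 2
a_c = 81/2 m/s^2

81/2 m/s^2


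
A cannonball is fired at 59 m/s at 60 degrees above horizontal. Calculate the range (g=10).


Given: v0 = 59 m/s, theta = 60 deg, g = 10 m/s^2
sin(2*60) = sin(120) = sqrt(3)/2
Using R = v0^2 * sin(2*theta) / g
R = 59^2 * (sqrt(3)/2) / 10
R = 3481 * sqrt(3) / 20
R = 3481/20*sqrt(3) m

3481/20*sqrt(3) m


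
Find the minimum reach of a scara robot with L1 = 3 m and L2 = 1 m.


Given: L1 = 3 m, L2 = 1 m
For a 2-link planar arm, min reach = |L1 - L2| (second link folded back)
Min reach = |3 - 1|
Min reach = 2 m

2 m


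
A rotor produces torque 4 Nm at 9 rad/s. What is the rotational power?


Given: tau = 4 Nm, omega = 9 rad/s
Using P = tau * omega
P = 4 * 9
P = 36 W

36 W


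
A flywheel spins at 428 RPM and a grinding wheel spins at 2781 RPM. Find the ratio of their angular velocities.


Given: RPM_A = 428, RPM_B = 2781
omega = 2*pi*RPM/60, so omega_A/omega_B = RPM_A / RPM_B
omega_A/omega_B = 428 / 2781
omega_A/omega_B = 428/2781

428/2781


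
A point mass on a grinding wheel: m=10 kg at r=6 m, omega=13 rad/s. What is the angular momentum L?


Given: m = 10 kg, r = 6 m, omega = 13 rad/s
For a point mass: I = m*r^2
I = 10*6^2 = 10*36 = 360
L = I*omega = 360*13
L = 4680 kg*m^2/s

4680 kg*m^2/s


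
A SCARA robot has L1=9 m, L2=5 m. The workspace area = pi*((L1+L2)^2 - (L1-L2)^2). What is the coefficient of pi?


Given: L1 = 9, L2 = 5
(L1+L2)^2 = (14)^2 = 196
(L1-L2)^2 = (4)^2 = 16
Difference = 196 - 16 = 180
This equals 4*L1*L2 = 4*9*5 = 180
Workspace area = 180*pi

180


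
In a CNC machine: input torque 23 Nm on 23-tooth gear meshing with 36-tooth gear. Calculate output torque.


Given: N1 = 23, N2 = 36, T1 = 23 Nm
Using T2/T1 = N2/N1
T2 = T1 * N2 / N1
T2 = 23 * 36 / 23
T2 = 828 / 23
T2 = 36 Nm

36 Nm


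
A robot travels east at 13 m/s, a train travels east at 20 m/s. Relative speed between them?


Given: v_A = 13 m/s east, v_B = 20 m/s east
Both move in the same direction; relative speed = |v_A - v_B|
|13 - 20| = |-7|
= 7 m/s

7 m/s


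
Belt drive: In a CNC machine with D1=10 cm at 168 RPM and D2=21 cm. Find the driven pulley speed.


Given: D1 = 10 cm, w1 = 168 RPM, D2 = 21 cm
Using D1*w1 = D2*w2
w2 = D1*w1 / D2
w2 = 10*168 / 21
w2 = 1680 / 21
w2 = 80 RPM

80 RPM


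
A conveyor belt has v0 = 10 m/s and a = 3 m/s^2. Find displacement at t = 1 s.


Given: v0 = 10 m/s, a = 3 m/s^2, t = 1 s
Using s = v0*t + (1/2)*a*t^2
s = 10*1 + (1/2)*3*1^2
s = 10 + (1/2)*3
s = 10 + 3/2
s = 23/2

23/2 m


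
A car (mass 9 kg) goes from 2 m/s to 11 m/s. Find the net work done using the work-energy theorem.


Given: m = 9 kg, v0 = 2 m/s, v = 11 m/s
Using W = (1/2)*m*(v^2 - v0^2)
v^2 = 11^2 = 121
v0^2 = 2^2 = 4
v^2 - v0^2 = 121 - 4 = 117
W = (1/2)*9*117 = 1053/2 J

1053/2 J


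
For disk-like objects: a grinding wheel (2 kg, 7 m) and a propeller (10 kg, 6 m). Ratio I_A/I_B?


Given: M1=2 kg, R1=7 m, M2=10 kg, R2=6 m
For a disk: I = (1/2)*M*R^2, so I_A/I_B = (M1*R1^2)/(M2*R2^2)
M1*R1^2 = 2*49 = 98
M2*R2^2 = 10*36 = 360
I_A/I_B = 98/360 = 49/180

49/180


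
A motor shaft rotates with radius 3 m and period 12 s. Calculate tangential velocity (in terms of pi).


Given: radius r = 3 m, period T = 12 s
Using v = 2*pi*r / T
v = 2*pi*3 / 12
v = 6*pi / 12
v = 1/2*pi m/s

1/2*pi m/s


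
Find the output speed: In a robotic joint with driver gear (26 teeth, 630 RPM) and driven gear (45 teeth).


Given: N1 = 26 teeth, w1 = 630 RPM, N2 = 45 teeth
Using N1*w1 = N2*w2
w2 = N1*w1 / N2
w2 = 26*630 / 45
w2 = 16380 / 45
w2 = 364 RPM

364 RPM


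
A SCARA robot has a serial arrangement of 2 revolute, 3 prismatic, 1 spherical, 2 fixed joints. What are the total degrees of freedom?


Given: serial robot with 2 revolute, 3 prismatic, 1 spherical, 2 fixed joints
DOF contribution per joint type: revolute=1, prismatic=1, spherical=3, fixed=0
DOF = 2*1 + 3*1 + 1*3 + 2*0
DOF = 8

8


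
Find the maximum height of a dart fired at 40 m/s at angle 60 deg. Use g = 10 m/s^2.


Given: v0 = 40 m/s, theta = 60 deg, g = 10 m/s^2
sin^2(60) = 3/4
Using H = v0^2 * sin^2(theta) / (2*g)
H = 40^2 * 3/4 / (2*10)
H = 1600 * 3/4 / 20
H = 1200 / 20
H = 60 m

60 m


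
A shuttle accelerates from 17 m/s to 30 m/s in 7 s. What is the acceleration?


Given: initial velocity v0 = 17 m/s, final velocity v = 30 m/s, time t = 7 s
Using a = (v - v0) / t
a = (30 - 17) / 7
a = 13 / 7
a = 13/7 m/s^2

13/7 m/s^2


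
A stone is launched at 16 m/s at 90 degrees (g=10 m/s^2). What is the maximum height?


Given: v0 = 16 m/s, theta = 90 deg, g = 10 m/s^2
sin^2(90) = 1
Using H = v0^2 * sin^2(theta) / (2*g)
H = 16^2 * 1 / (2*10)
H = 256 * 1 / 20
H = 256 / 20
H = 64/5 m

64/5 m


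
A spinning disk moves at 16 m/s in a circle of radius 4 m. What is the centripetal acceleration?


Given: v = 16 m/s, r = 4 m
Using a_c = v^2 / r
a_c = 16^2 / 4
a_c = 256 / 4
a_c = 64 m/s^2

64 m/s^2


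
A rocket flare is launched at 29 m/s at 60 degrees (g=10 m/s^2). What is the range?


Given: v0 = 29 m/s, theta = 60 deg, g = 10 m/s^2
sin(2*60) = sin(120) = sqrt(3)/2
Using R = v0^2 * sin(2*theta) / g
R = 29^2 * (sqrt(3)/2) / 10
R = 841 * sqrt(3) / 20
R = 841/20*sqrt(3) m

841/20*sqrt(3) m


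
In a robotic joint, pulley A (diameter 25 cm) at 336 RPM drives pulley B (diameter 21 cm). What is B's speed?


Given: D1 = 25 cm, w1 = 336 RPM, D2 = 21 cm
Using D1*w1 = D2*w2
w2 = D1*w1 / D2
w2 = 25*336 / 21
w2 = 8400 / 21
w2 = 400 RPM

400 RPM


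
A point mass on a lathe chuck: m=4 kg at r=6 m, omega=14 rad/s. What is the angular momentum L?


Given: m = 4 kg, r = 6 m, omega = 14 rad/s
For a point mass: I = m*r^2
I = 4*6^2 = 4*36 = 144
L = I*omega = 144*14
L = 2016 kg*m^2/s

2016 kg*m^2/s


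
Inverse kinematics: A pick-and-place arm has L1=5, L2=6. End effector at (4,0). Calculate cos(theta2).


Given: L1 = 5, L2 = 6, target (x, y) = (4, 0)
Using cos(theta2) = (x^2 + y^2 - L1^2 - L2^2) / (2*L1*L2)
x^2 + y^2 = 4^2 + 0 = 16
L1^2 + L2^2 = 25 + 36 = 61
Numerator = 16 - 61 = -45
Denominator = 2*5*6 = 60
cos(theta2) = -45/60 = -3/4

-3/4


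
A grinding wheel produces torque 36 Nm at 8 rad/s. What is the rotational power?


Given: tau = 36 Nm, omega = 8 rad/s
Using P = tau * omega
P = 36 * 8
P = 288 W

288 W


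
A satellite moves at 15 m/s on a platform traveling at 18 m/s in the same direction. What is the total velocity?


Given: object velocity = 15 m/s, platform velocity = 18 m/s (same direction)
Using classical velocity addition: v_total = v_object + v_platform
v_total = 15 + 18
v_total = 33 m/s

33 m/s


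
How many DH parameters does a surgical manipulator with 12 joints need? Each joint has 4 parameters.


Given: 12 joints, 4 DH parameters per joint (d, theta, a, alpha)
Total DH parameters = number_of_joints * 4
Total = 12 * 4
Total = 48

48


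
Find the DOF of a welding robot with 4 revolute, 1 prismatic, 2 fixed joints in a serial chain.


Given: serial robot with 4 revolute, 1 prismatic, 2 fixed joints
DOF contribution per joint type: revolute=1, prismatic=1, spherical=3, fixed=0
DOF = 4*1 + 1*1 + 2*0
DOF = 5

5


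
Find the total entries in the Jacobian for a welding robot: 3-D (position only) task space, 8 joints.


Given: task space dimension = 3, joints = 8
Jacobian is a 3 x 8 matrix
Total entries = rows * columns
Total = 3 * 8
Total = 24

24


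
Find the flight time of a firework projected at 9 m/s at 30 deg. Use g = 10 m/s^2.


Given: v0 = 9 m/s, theta = 30 deg, g = 10 m/s^2
sin(30) = 1/2
Using T = 2*v0*sin(theta) / g
T = 2*9*1/2 / 10
T = 9 / 10
T = 9/10 s

9/10 s


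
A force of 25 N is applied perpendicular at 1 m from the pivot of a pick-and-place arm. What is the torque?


Given: F = 25 N, r = 1 m, angle = 90 deg (perpendicular)
Using tau = F * r * sin(90)
sin(90) = 1
tau = 25 * 1 * 1
tau = 25 Nm

25 Nm


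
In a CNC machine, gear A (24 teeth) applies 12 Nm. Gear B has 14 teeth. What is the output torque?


Given: N1 = 24, N2 = 14, T1 = 12 Nm
Using T2/T1 = N2/N1
T2 = T1 * N2 / N1
T2 = 12 * 14 / 24
T2 = 168 / 24
T2 = 7 Nm

7 Nm


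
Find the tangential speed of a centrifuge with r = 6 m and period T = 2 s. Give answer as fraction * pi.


Given: radius r = 6 m, period T = 2 s
Using v = 2*pi*r / T
v = 2*pi*6 / 2
v = 12*pi / 2
v = 6*pi m/s

6*pi m/s


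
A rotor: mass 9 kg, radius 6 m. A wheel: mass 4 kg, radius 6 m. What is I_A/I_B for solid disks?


Given: M1=9 kg, R1=6 m, M2=4 kg, R2=6 m
For a disk: I = (1/2)*M*R^2, so I_A/I_B = (M1*R1^2)/(M2*R2^2)
M1*R1^2 = 9*36 = 324
M2*R2^2 = 4*36 = 144
I_A/I_B = 324/144 = 9/4

9/4


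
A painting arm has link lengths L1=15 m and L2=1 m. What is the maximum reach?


Given: L1 = 15 m, L2 = 1 m
For a 2-link planar arm, max reach = L1 + L2 (fully extended)
Max reach = 15 + 1
Max reach = 16 m

16 m


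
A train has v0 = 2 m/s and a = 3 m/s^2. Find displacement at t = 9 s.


Given: v0 = 2 m/s, a = 3 m/s^2, t = 9 s
Using s = v0*t + (1/2)*a*t^2
s = 2*9 + (1/2)*3*9^2
s = 18 + (1/2)*243
s = 18 + 243/2
s = 279/2

279/2 m


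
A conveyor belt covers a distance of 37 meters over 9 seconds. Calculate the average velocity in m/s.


Given: distance d = 37 m, time t = 9 s
Using v = d / t
v = 37 / 9
v = 37/9 m/s

37/9 m/s


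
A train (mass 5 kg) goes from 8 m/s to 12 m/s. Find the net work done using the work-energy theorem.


Given: m = 5 kg, v0 = 8 m/s, v = 12 m/s
Using W = (1/2)*m*(v^2 - v0^2)
v^2 = 12^2 = 144
v0^2 = 8^2 = 64
v^2 - v0^2 = 144 - 64 = 80
W = (1/2)*5*80 = 200 J

200 J


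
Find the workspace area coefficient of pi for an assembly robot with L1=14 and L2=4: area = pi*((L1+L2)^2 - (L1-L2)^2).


Given: L1 = 14, L2 = 4
(L1+L2)^2 = (18)^2 = 324
(L1-L2)^2 = (10)^2 = 100
Difference = 324 - 100 = 224
This equals 4*L1*L2 = 4*14*4 = 224
Workspace area = 224*pi

224


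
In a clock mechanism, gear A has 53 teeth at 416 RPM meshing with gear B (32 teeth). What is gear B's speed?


Given: N1 = 53 teeth, w1 = 416 RPM, N2 = 32 teeth
Using N1*w1 = N2*w2
w2 = N1*w1 / N2
w2 = 53*416 / 32
w2 = 22048 / 32
w2 = 689 RPM

689 RPM


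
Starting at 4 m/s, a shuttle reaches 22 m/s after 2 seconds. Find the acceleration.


Given: initial velocity v0 = 4 m/s, final velocity v = 22 m/s, time t = 2 s
Using a = (v - v0) / t
a = (22 - 4) / 2
a = 18 / 2
a = 9 m/s^2

9 m/s^2


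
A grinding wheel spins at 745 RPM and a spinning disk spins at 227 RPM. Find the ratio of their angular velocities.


Given: RPM_A = 745, RPM_B = 227
omega = 2*pi*RPM/60, so omega_A/omega_B = RPM_A / RPM_B
omega_A/omega_B = 745 / 227
omega_A/omega_B = 745/227

745/227


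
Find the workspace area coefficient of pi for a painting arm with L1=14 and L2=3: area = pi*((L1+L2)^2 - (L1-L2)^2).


Given: L1 = 14, L2 = 3
(L1+L2)^2 = (17)^2 = 289
(L1-L2)^2 = (11)^2 = 121
Difference = 289 - 121 = 168
This equals 4*L1*L2 = 4*14*3 = 168
Workspace area = 168*pi

168


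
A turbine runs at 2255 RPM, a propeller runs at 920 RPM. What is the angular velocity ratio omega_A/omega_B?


Given: RPM_A = 2255, RPM_B = 920
omega = 2*pi*RPM/60, so omega_A/omega_B = RPM_A / RPM_B
omega_A/omega_B = 2255 / 920
omega_A/omega_B = 451/184

451/184


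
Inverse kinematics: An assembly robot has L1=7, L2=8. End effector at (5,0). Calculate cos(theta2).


Given: L1 = 7, L2 = 8, target (x, y) = (5, 0)
Using cos(theta2) = (x^2 + y^2 - L1^2 - L2^2) / (2*L1*L2)
x^2 + y^2 = 5^2 + 0 = 25
L1^2 + L2^2 = 49 + 64 = 113
Numerator = 25 - 113 = -88
Denominator = 2*7*8 = 112
cos(theta2) = -88/112 = -11/14

-11/14


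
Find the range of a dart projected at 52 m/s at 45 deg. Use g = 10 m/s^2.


Given: v0 = 52 m/s, theta = 45 deg, g = 10 m/s^2
sin(2*45) = sin(90) = 1
Using R = v0^2 * sin(2*theta) / g
R = 52^2 * 1 / 10
R = 2704 / 10
R = 1352/5 m

1352/5 m


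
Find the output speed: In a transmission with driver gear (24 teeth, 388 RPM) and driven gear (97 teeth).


Given: N1 = 24 teeth, w1 = 388 RPM, N2 = 97 teeth
Using N1*w1 = N2*w2
w2 = N1*w1 / N2
w2 = 24*388 / 97
w2 = 9312 / 97
w2 = 96 RPM

96 RPM


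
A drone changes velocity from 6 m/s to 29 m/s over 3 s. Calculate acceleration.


Given: initial velocity v0 = 6 m/s, final velocity v = 29 m/s, time t = 3 s
Using a = (v - v0) / t
a = (29 - 6) / 3
a = 23 / 3
a = 23/3 m/s^2

23/3 m/s^2


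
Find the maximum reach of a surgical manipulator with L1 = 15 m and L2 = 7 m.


Given: L1 = 15 m, L2 = 7 m
For a 2-link planar arm, max reach = L1 + L2 (fully extended)
Max reach = 15 + 7
Max reach = 22 m

22 m


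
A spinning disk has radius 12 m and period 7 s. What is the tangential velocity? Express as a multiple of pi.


Given: radius r = 12 m, period T = 7 s
Using v = 2*pi*r / T
v = 2*pi*12 / 7
v = 24*pi / 7
v = 24/7*pi m/s

24/7*pi m/s


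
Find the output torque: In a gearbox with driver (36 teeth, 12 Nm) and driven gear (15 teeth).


Given: N1 = 36, N2 = 15, T1 = 12 Nm
Using T2/T1 = N2/N1
T2 = T1 * N2 / N1
T2 = 12 * 15 / 36
T2 = 180 / 36
T2 = 5 Nm

5 Nm


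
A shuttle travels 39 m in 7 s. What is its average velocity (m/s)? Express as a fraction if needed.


Given: distance d = 39 m, time t = 7 s
Using v = d / t
v = 39 / 7
v = 39/7 m/s

39/7 m/s


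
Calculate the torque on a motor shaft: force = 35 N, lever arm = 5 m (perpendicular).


Given: F = 35 N, r = 5 m, angle = 90 deg (perpendicular)
Using tau = F * r * sin(90)
sin(90) = 1
tau = 35 * 5 * 1
tau = 175 Nm

175 Nm


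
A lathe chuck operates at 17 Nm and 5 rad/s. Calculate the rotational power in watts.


Given: tau = 17 Nm, omega = 5 rad/s
Using P = tau * omega
P = 17 * 5
P = 85 W

85 W


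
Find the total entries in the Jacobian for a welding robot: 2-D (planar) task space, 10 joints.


Given: task space dimension = 2, joints = 10
Jacobian is a 2 x 10 matrix
Total entries = rows * columns
Total = 2 * 10
Total = 20

20


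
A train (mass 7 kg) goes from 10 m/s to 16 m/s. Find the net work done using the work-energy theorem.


Given: m = 7 kg, v0 = 10 m/s, v = 16 m/s
Using W = (1/2)*m*(v^2 - v0^2)
v^2 = 16^2 = 256
v0^2 = 10^2 = 100
v^2 - v0^2 = 256 - 100 = 156
W = (1/2)*7*156 = 546 J

546 J


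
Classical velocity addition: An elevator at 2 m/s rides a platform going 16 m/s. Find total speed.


Given: object velocity = 2 m/s, platform velocity = 16 m/s (same direction)
Using classical velocity addition: v_total = v_object + v_platform
v_total = 2 + 16
v_total = 18 m/s

18 m/s


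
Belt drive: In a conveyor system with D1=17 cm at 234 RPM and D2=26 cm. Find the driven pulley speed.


Given: D1 = 17 cm, w1 = 234 RPM, D2 = 26 cm
Using D1*w1 = D2*w2
w2 = D1*w1 / D2
w2 = 17*234 / 26
w2 = 3978 / 26
w2 = 153 RPM

153 RPM


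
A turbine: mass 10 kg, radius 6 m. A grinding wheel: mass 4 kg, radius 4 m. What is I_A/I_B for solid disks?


Given: M1=10 kg, R1=6 m, M2=4 kg, R2=4 m
For a disk: I = (1/2)*M*R^2, so I_A/I_B = (M1*R1^2)/(M2*R2^2)
M1*R1^2 = 10*36 = 360
M2*R2^2 = 4*16 = 64
I_A/I_B = 360/64 = 45/8

45/8


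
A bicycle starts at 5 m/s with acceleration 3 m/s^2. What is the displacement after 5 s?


Given: v0 = 5 m/s, a = 3 m/s^2, t = 5 s
Using s = v0*t + (1/2)*a*t^2
s = 5*5 + (1/2)*3*5^2
s = 25 + (1/2)*75
s = 25 + 75/2
s = 125/2

125/2 m


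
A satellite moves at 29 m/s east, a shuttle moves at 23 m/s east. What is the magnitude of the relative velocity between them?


Given: v_A = 29 m/s east, v_B = 23 m/s east
Both move in the same direction; relative speed = |v_A - v_B|
|29 - 23| = |6|
= 6 m/s

6 m/s


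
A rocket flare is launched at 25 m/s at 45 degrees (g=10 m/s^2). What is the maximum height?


Given: v0 = 25 m/s, theta = 45 deg, g = 10 m/s^2
sin^2(45) = 1/2
Using H = v0^2 * sin^2(theta) / (2*g)
H = 25^2 * 1/2 / (2*10)
H = 625 * 1/2 / 20
H = 625/2 / 20
H = 125/8 m

125/8 m


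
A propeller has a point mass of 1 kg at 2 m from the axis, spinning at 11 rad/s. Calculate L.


Given: m = 1 kg, r = 2 m, omega = 11 rad/s
For a point mass: I = m*r^2
I = 1*2^2 = 1*4 = 4
L = I*omega = 4*11
L = 44 kg*m^2/s

44 kg*m^2/s


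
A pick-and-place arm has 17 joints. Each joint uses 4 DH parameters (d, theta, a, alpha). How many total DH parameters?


Given: 17 joints, 4 DH parameters per joint (d, theta, a, alpha)
Total DH parameters = number_of_joints * 4
Total = 17 * 4
Total = 68

68


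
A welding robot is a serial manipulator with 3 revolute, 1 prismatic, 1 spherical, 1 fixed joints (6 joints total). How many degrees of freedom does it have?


Given: serial robot with 3 revolute, 1 prismatic, 1 spherical, 1 fixed joints
DOF contribution per joint type: revolute=1, prismatic=1, spherical=3, fixed=0
DOF = 3*1 + 1*1 + 1*3 + 1*0
DOF = 7

7


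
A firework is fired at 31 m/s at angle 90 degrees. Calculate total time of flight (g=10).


Given: v0 = 31 m/s, theta = 90 deg, g = 10 m/s^2
sin(90) = 1
Using T = 2*v0*sin(theta) / g
T = 2*31*1 / 10
T = 62 / 10
T = 31/5 s

31/5 s


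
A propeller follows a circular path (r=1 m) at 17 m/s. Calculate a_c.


Given: v = 17 m/s, r = 1 m
Using a_c = v^2 / r
a_c = 17^2 / 1
a_c = 289 / 1
a_c = 289 m/s^2

289 m/s^2


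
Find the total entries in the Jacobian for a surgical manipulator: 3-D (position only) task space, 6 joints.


Given: task space dimension = 3, joints = 6
Jacobian is a 3 x 6 matrix
Total entries = rows * columns
Total = 3 * 6
Total = 18

18


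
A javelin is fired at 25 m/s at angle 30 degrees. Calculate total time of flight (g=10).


Given: v0 = 25 m/s, theta = 30 deg, g = 10 m/s^2
sin(30) = 1/2
Using T = 2*v0*sin(theta) / g
T = 2*25*1/2 / 10
T = 25 / 10
T = 5/2 s

5/2 s


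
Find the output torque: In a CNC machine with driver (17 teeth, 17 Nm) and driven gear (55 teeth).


Given: N1 = 17, N2 = 55, T1 = 17 Nm
Using T2/T1 = N2/N1
T2 = T1 * N2 / N1
T2 = 17 * 55 / 17
T2 = 935 / 17
T2 = 55 Nm

55 Nm


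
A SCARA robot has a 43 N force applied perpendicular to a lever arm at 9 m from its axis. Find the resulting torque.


Given: F = 43 N, r = 9 m, angle = 90 deg (perpendicular)
Using tau = F * r * sin(90)
sin(90) = 1
tau = 43 * 9 * 1
tau = 387 Nm

387 Nm


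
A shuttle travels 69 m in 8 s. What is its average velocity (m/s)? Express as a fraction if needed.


Given: distance d = 69 m, time t = 8 s
Using v = d / t
v = 69 / 8
v = 69/8 m/s

69/8 m/s


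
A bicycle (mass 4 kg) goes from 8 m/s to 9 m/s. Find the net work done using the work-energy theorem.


Given: m = 4 kg, v0 = 8 m/s, v = 9 m/s
Using W = (1/2)*m*(v^2 - v0^2)
v^2 = 9^2 = 81
v0^2 = 8^2 = 64
v^2 - v0^2 = 81 - 64 = 17
W = (1/2)*4*17 = 34 J

34 J


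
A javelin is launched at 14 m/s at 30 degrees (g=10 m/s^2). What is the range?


Given: v0 = 14 m/s, theta = 30 deg, g = 10 m/s^2
sin(2*30) = sin(60) = sqrt(3)/2
Using R = v0^2 * sin(2*theta) / g
R = 14^2 * (sqrt(3)/2) / 10
R = 196 * sqrt(3) / 20
R = 49/5*sqrt(3) m

49/5*sqrt(3) m


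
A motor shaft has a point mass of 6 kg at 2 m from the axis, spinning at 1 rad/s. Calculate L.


Given: m = 6 kg, r = 2 m, omega = 1 rad/s
For a point mass: I = m*r^2
I = 6*2^2 = 6*4 = 24
L = I*omega = 24*1
L = 24 kg*m^2/s

24 kg*m^2/s


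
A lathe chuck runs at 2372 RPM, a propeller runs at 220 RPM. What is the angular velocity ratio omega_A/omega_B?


Given: RPM_A = 2372, RPM_B = 220
omega = 2*pi*RPM/60, so omega_A/omega_B = RPM_A / RPM_B
omega_A/omega_B = 2372 / 220
omega_A/omega_B = 593/55

593/55


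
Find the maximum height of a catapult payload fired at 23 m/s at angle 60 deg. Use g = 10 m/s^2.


Given: v0 = 23 m/s, theta = 60 deg, g = 10 m/s^2
sin^2(60) = 3/4
Using H = v0^2 * sin^2(theta) / (2*g)
H = 23^2 * 3/4 / (2*10)
H = 529 * 3/4 / 20
H = 1587/4 / 20
H = 1587/80 m

1587/80 m


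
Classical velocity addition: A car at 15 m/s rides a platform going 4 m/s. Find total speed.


Given: object velocity = 15 m/s, platform velocity = 4 m/s (same direction)
Using classical velocity addition: v_total = v_object + v_platform
v_total = 15 + 4
v_total = 19 m/s

19 m/s


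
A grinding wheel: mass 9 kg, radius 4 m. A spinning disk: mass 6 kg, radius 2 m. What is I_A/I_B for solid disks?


Given: M1=9 kg, R1=4 m, M2=6 kg, R2=2 m
For a disk: I = (1/2)*M*R^2, so I_A/I_B = (M1*R1^2)/(M2*R2^2)
M1*R1^2 = 9*16 = 144
M2*R2^2 = 6*4 = 24
I_A/I_B = 144/24 = 6

6


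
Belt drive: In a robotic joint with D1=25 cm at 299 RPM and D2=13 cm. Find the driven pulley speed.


Given: D1 = 25 cm, w1 = 299 RPM, D2 = 13 cm
Using D1*w1 = D2*w2
w2 = D1*w1 / D2
w2 = 25*299 / 13
w2 = 7475 / 13
w2 = 575 RPM

575 RPM


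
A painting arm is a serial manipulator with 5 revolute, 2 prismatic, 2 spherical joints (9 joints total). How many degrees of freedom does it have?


Given: serial robot with 5 revolute, 2 prismatic, 2 spherical joints
DOF contribution per joint type: revolute=1, prismatic=1, spherical=3, fixed=0
DOF = 5*1 + 2*1 + 2*3
DOF = 13

13


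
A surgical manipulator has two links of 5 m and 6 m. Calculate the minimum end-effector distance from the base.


Given: L1 = 5 m, L2 = 6 m
For a 2-link planar arm, min reach = |L1 - L2| (second link folded back)
Min reach = |5 - 6|
Min reach = 1 m

1 m


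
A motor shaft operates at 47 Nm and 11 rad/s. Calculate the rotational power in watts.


Given: tau = 47 Nm, omega = 11 rad/s
Using P = tau * omega
P = 47 * 11
P = 517 W

517 W


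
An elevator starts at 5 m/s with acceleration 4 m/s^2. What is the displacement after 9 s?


Given: v0 = 5 m/s, a = 4 m/s^2, t = 9 s
Using s = v0*t + (1/2)*a*t^2
s = 5*9 + (1/2)*4*9^2
s = 45 + (1/2)*324
s = 45 + 162
s = 207

207 m


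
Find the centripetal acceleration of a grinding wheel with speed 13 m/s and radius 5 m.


Given: v = 13 m/s, r = 5 m
Using a_c = v^2 / r
a_c = 13^2 / 5
a_c = 169 / 5
a_c = 169/5 m/s^2

169/5 m/s^2


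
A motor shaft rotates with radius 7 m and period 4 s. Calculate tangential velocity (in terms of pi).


Given: radius r = 7 m, period T = 4 s
Using v = 2*pi*r / T
v = 2*pi*7 / 4
v = 14*pi / 4
v = 7/2*pi m/s

7/2*pi m/s


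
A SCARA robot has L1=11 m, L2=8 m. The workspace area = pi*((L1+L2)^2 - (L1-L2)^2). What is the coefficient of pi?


Given: L1 = 11, L2 = 8
(L1+L2)^2 = (19)^2 = 361
(L1-L2)^2 = (3)^2 = 9
Difference = 361 - 9 = 352
This equals 4*L1*L2 = 4*11*8 = 352
Workspace area = 352*pi

352


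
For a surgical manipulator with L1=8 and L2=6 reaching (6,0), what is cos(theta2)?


Given: L1 = 8, L2 = 6, target (x, y) = (6, 0)
Using cos(theta2) = (x^2 + y^2 - L1^2 - L2^2) / (2*L1*L2)
x^2 + y^2 = 6^2 + 0 = 36
L1^2 + L2^2 = 64 + 36 = 100
Numerator = 36 - 100 = -64
Denominator = 2*8*6 = 96
cos(theta2) = -64/96 = -2/3

-2/3


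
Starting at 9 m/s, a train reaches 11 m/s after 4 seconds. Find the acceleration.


Given: initial velocity v0 = 9 m/s, final velocity v = 11 m/s, time t = 4 s
Using a = (v - v0) / t
a = (11 - 9) / 4
a = 2 / 4
a = 1/2 m/s^2

1/2 m/s^2


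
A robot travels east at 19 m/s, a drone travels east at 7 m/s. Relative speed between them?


Given: v_A = 19 m/s east, v_B = 7 m/s east
Both move in the same direction; relative speed = |v_A - v_B|
|19 - 7| = |12|
= 12 m/s

12 m/s


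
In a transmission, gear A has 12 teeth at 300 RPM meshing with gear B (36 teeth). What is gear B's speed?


Given: N1 = 12 teeth, w1 = 300 RPM, N2 = 36 teeth
Using N1*w1 = N2*w2
w2 = N1*w1 / N2
w2 = 12*300 / 36
w2 = 3600 / 36
w2 = 100 RPM

100 RPM


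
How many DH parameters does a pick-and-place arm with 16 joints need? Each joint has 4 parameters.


Given: 16 joints, 4 DH parameters per joint (d, theta, a, alpha)
Total DH parameters = number_of_joints * 4
Total = 16 * 4
Total = 64

64


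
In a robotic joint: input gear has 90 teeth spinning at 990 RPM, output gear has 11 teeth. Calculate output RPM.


Given: N1 = 90 teeth, w1 = 990 RPM, N2 = 11 teeth
Using N1*w1 = N2*w2
w2 = N1*w1 / N2
w2 = 90*990 / 11
w2 = 89100 / 11
w2 = 8100 RPM

8100 RPM


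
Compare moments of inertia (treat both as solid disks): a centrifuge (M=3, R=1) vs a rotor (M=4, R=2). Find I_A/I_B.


Given: M1=3 kg, R1=1 m, M2=4 kg, R2=2 m
For a disk: I = (1/2)*M*R^2, so I_A/I_B = (M1*R1^2)/(M2*R2^2)
M1*R1^2 = 3*1 = 3
M2*R2^2 = 4*4 = 16
I_A/I_B = 3/16 = 3/16

3/16


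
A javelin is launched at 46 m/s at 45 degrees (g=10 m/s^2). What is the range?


Given: v0 = 46 m/s, theta = 45 deg, g = 10 m/s^2
sin(2*45) = sin(90) = 1
Using R = v0^2 * sin(2*theta) / g
R = 46^2 * 1 / 10
R = 2116 / 10
R = 1058/5 m

1058/5 m


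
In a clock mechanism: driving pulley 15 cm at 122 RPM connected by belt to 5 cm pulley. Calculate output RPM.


Given: D1 = 15 cm, w1 = 122 RPM, D2 = 5 cm
Using D1*w1 = D2*w2
w2 = D1*w1 / D2
w2 = 15*122 / 5
w2 = 1830 / 5
w2 = 366 RPM

366 RPM


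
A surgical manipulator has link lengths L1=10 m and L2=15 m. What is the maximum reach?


Given: L1 = 10 m, L2 = 15 m
For a 2-link planar arm, max reach = L1 + L2 (fully extended)
Max reach = 10 + 15
Max reach = 25 m

25 m


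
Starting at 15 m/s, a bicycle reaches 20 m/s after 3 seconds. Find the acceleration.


Given: initial velocity v0 = 15 m/s, final velocity v = 20 m/s, time t = 3 s
Using a = (v - v0) / t
a = (20 - 15) / 3
a = 5 / 3
a = 5/3 m/s^2

5/3 m/s^2


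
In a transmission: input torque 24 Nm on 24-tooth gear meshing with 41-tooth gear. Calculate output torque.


Given: N1 = 24, N2 = 41, T1 = 24 Nm
Using T2/T1 = N2/N1
T2 = T1 * N2 / N1
T2 = 24 * 41 / 24
T2 = 984 / 24
T2 = 41 Nm

41 Nm


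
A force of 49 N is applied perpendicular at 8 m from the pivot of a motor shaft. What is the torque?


Given: F = 49 N, r = 8 m, angle = 90 deg (perpendicular)
Using tau = F * r * sin(90)
sin(90) = 1
tau = 49 * 8 * 1
tau = 392 Nm

392 Nm


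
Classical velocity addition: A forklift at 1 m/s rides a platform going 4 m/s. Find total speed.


Given: object velocity = 1 m/s, platform velocity = 4 m/s (same direction)
Using classical velocity addition: v_total = v_object + v_platform
v_total = 1 + 4
v_total = 5 m/s

5 m/s


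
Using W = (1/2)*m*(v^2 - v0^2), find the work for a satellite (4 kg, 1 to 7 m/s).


Given: m = 4 kg, v0 = 1 m/s, v = 7 m/s
Using W = (1/2)*m*(v^2 - v0^2)
v^2 = 7^2 = 49
v0^2 = 1^2 = 1
v^2 - v0^2 = 49 - 1 = 48
W = (1/2)*4*48 = 96 J

96 J


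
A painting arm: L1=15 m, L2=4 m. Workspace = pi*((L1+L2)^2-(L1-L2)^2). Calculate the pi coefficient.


Given: L1 = 15, L2 = 4
(L1+L2)^2 = (19)^2 = 361
(L1-L2)^2 = (11)^2 = 121
Difference = 361 - 121 = 240
This equals 4*L1*L2 = 4*15*4 = 240
Workspace area = 240*pi

240


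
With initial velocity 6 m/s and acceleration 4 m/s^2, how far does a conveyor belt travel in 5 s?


Given: v0 = 6 m/s, a = 4 m/s^2, t = 5 s
Using s = v0*t + (1/2)*a*t^2
s = 6*5 + (1/2)*4*5^2
s = 30 + (1/2)*100
s = 30 + 50
s = 80

80 m
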